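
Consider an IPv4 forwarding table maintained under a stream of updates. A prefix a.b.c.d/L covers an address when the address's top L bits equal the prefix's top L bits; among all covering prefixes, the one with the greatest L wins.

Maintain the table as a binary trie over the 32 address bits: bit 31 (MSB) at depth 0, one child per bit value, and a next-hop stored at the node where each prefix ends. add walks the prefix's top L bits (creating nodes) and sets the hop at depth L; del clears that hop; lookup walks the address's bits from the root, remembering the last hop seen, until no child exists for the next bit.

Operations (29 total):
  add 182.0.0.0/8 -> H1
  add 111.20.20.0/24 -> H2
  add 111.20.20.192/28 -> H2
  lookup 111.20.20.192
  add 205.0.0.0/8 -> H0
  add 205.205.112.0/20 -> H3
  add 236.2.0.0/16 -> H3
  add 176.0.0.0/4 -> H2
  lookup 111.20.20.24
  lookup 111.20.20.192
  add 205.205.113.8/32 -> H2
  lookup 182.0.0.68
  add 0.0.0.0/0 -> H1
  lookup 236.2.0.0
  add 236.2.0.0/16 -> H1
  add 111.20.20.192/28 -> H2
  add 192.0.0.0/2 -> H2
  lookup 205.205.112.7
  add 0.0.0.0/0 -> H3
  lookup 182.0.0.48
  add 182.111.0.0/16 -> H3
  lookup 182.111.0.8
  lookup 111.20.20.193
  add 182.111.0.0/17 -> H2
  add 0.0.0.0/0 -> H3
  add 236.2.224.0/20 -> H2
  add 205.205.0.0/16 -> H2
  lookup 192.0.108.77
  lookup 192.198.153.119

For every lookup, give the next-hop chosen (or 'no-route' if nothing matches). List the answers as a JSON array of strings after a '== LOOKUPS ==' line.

Trace:
  + 182.0.0.0/8 (H1) depth=8
  + 111.20.20.0/24 (H2) depth=24
  + 111.20.20.192/28 (H2) depth=28
  lookup 111.20.20.192: bits 0110111100010100000101001100 walk d0:-→d1:-→d2:-→d3:-→d4:-→d5:-→d6:-→d7:-→d8:-→d9:-→d10:-→d11:-→d12:-→d13:-→d14:-→d15:-→d16:-→d17:-→d18:-→d19:-→d20:-→d21:-→d22:-→d23:-→d24:H2→d25:-→d26:-→d27:-→d28:H2 -> H2
  + 205.0.0.0/8 (H0) depth=8
  + 205.205.112.0/20 (H3) depth=20
  + 236.2.0.0/16 (H3) depth=16
  + 176.0.0.0/4 (H2) depth=4
  lookup 111.20.20.24: bits 011011110001010000010100 walk d0:-→d1:-→d2:-→d3:-→d4:-→d5:-→d6:-→d7:-→d8:-→d9:-→d10:-→d11:-→d12:-→d13:-→d14:-→d15:-→d16:-→d17:-→d18:-→d19:-→d20:-→d21:-→d22:-→d23:-→d24:H2 -> H2
  lookup 111.20.20.192: bits 0110111100010100000101001100 walk d0:-→d1:-→d2:-→d3:-→d4:-→d5:-→d6:-→d7:-→d8:-→d9:-→d10:-→d11:-→d12:-→d13:-→d14:-→d15:-→d16:-→d17:-→d18:-→d19:-→d20:-→d21:-→d22:-→d23:-→d24:H2→d25:-→d26:-→d27:-→d28:H2 -> H2
  + 205.205.113.8/32 (H2) depth=32
  lookup 182.0.0.68: bits 10110110 walk d0:-→d1:-→d2:-→d3:-→d4:H2→d5:-→d6:-→d7:-→d8:H1 -> H1
  + 0.0.0.0/0 (H1) depth=0
  lookup 236.2.0.0: bits 1110110000000010 walk d0:H1→d1:-→d2:-→d3:-→d4:-→d5:-→d6:-→d7:-→d8:-→d9:-→d10:-→d11:-→d12:-→d13:-→d14:-→d15:-→d16:H3 -> H3
  + 236.2.0.0/16 (H1) depth=16
  + 111.20.20.192/28 (H2) depth=28
  + 192.0.0.0/2 (H2) depth=2
  lookup 205.205.112.7: bits 11001101110011010111000 walk d0:H1→d1:-→d2:H2→d3:-→d4:-→d5:-→d6:-→d7:-→d8:H0→d9:-→d10:-→d11:-→d12:-→d13:-→d14:-→d15:-→d16:-→d17:-→d18:-→d19:-→d20:H3→d21:-→d22:-→d23:- -> H3
  + 0.0.0.0/0 (H3) depth=0
  lookup 182.0.0.48: bits 10110110 walk d0:H3→d1:-→d2:-→d3:-→d4:H2→d5:-→d6:-→d7:-→d8:H1 -> H1
  + 182.111.0.0/16 (H3) depth=16
  lookup 182.111.0.8: bits 1011011001101111 walk d0:H3→d1:-→d2:-→d3:-→d4:H2→d5:-→d6:-→d7:-→d8:H1→d9:-→d10:-→d11:-→d12:-→d13:-→d14:-→d15:-→d16:H3 -> H3
  lookup 111.20.20.193: bits 0110111100010100000101001100 walk d0:H3→d1:-→d2:-→d3:-→d4:-→d5:-→d6:-→d7:-→d8:-→d9:-→d10:-→d11:-→d12:-→d13:-→d14:-→d15:-→d16:-→d17:-→d18:-→d19:-→d20:-→d21:-→d22:-→d23:-→d24:H2→d25:-→d26:-→d27:-→d28:H2 -> H2
  + 182.111.0.0/17 (H2) depth=17
  + 0.0.0.0/0 (H3) depth=0
  + 236.2.224.0/20 (H2) depth=20
  + 205.205.0.0/16 (H2) depth=16
  lookup 192.0.108.77: bits 1100 walk d0:H3→d1:-→d2:H2→d3:-→d4:- -> H2
  lookup 192.198.153.119: bits 1100 walk d0:H3→d1:-→d2:H2→d3:-→d4:- -> H2

== LOOKUPS ==
["H2","H2","H2","H1","H3","H3","H1","H3","H2","H2","H2"]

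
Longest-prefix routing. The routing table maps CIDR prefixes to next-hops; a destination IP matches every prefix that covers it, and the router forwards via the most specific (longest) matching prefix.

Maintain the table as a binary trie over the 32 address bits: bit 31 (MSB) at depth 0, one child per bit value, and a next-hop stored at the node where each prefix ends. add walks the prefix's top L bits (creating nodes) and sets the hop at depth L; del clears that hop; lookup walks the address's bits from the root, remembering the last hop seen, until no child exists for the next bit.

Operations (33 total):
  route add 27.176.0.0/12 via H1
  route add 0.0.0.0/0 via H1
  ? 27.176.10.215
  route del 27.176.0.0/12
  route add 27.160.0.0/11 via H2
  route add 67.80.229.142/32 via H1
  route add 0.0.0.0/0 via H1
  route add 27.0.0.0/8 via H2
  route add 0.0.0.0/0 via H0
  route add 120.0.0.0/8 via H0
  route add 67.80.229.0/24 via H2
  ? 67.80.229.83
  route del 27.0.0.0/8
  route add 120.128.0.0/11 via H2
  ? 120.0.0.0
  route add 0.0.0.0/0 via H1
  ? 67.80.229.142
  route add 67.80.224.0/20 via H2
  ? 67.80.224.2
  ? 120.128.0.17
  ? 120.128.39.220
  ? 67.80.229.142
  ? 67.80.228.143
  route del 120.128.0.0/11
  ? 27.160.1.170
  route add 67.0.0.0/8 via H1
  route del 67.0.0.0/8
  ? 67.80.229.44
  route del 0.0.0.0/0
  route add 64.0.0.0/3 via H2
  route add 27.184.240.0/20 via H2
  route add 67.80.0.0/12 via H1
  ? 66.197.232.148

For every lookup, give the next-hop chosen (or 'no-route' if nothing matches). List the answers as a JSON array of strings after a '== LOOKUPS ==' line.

Process each operation:
  add 27.176.0.0/12 -> H1 at depth 12
  add 0.0.0.0/0 -> H1 at depth 0
  ? 27.176.10.215  path d0:H1→d1:-→d2:-→d3:-→d4:-→d5:-→d6:-→d7:-→d8:-→d9:-→d10:-→d11:-→d12:H1  best=H1
  - 27.176.0.0/12 clear@12
  add 27.160.0.0/11 -> H2 at depth 11
  add 67.80.229.142/32 -> H1 at depth 32
  add 0.0.0.0/0 -> H1 at depth 0
  add 27.0.0.0/8 -> H2 at depth 8
  add 0.0.0.0/0 -> H0 at depth 0
  add 120.0.0.0/8 -> H0 at depth 8
  add 67.80.229.0/24 -> H2 at depth 24
  ? 67.80.229.83  path d0:H0→d1:-→d2:-→d3:-→d4:-→d5:-→d6:-→d7:-→d8:-→d9:-→d10:-→d11:-→d12:-→d13:-→d14:-→d15:-→d16:-→d17:-→d18:-→d19:-→d20:-→d21:-→d22:-→d23:-→d24:H2  best=H2
  - 27.0.0.0/8 clear@8
  add 120.128.0.0/11 -> H2 at depth 11
  ? 120.0.0.0  path d0:H0→d1:-→d2:-→d3:-→d4:-→d5:-→d6:-→d7:-→d8:H0  best=H0
  add 0.0.0.0/0 -> H1 at depth 0
  ? 67.80.229.142  path d0:H1→d1:-→d2:-→d3:-→d4:-→d5:-→d6:-→d7:-→d8:-→d9:-→d10:-→d11:-→d12:-→d13:-→d14:-→d15:-→d16:-→d17:-→d18:-→d19:-→d20:-→d21:-→d22:-→d23:-→d24:H2→d25:-→d26:-→d27:-→d28:-→d29:-→d30:-→d31:-→d32:H1  best=H1
  add 67.80.224.0/20 -> H2 at depth 20
  ? 67.80.224.2  path d0:H1→d1:-→d2:-→d3:-→d4:-→d5:-→d6:-→d7:-→d8:-→d9:-→d10:-→d11:-→d12:-→d13:-→d14:-→d15:-→d16:-→d17:-→d18:-→d19:-→d20:H2→d21:-  best=H2
  ? 120.128.0.17  path d0:H1→d1:-→d2:-→d3:-→d4:-→d5:-→d6:-→d7:-→d8:H0→d9:-→d10:-→d11:H2  best=H2
  ? 120.128.39.220  path d0:H1→d1:-→d2:-→d3:-→d4:-→d5:-→d6:-→d7:-→d8:H0→d9:-→d10:-→d11:H2  best=H2
  ? 67.80.229.142  path d0:H1→d1:-→d2:-→d3:-→d4:-→d5:-→d6:-→d7:-→d8:-→d9:-→d10:-→d11:-→d12:-→d13:-→d14:-→d15:-→d16:-→d17:-→d18:-→d19:-→d20:H2→d21:-→d22:-→d23:-→d24:H2→d25:-→d26:-→d27:-→d28:-→d29:-→d30:-→d31:-→d32:H1  best=H1
  ? 67.80.228.143  path d0:H1→d1:-→d2:-→d3:-→d4:-→d5:-→d6:-→d7:-→d8:-→d9:-→d10:-→d11:-→d12:-→d13:-→d14:-→d15:-→d16:-→d17:-→d18:-→d19:-→d20:H2→d21:-→d22:-→d23:-  best=H2
  - 120.128.0.0/11 clear@11
  ? 27.160.1.170  path d0:H1→d1:-→d2:-→d3:-→d4:-→d5:-→d6:-→d7:-→d8:-→d9:-→d10:-→d11:H2  best=H2
  add 67.0.0.0/8 -> H1 at depth 8
  - 67.0.0.0/8 clear@8
  ? 67.80.229.44  path d0:H1→d1:-→d2:-→d3:-→d4:-→d5:-→d6:-→d7:-→d8:-→d9:-→d10:-→d11:-→d12:-→d13:-→d14:-→d15:-→d16:-→d17:-→d18:-→d19:-→d20:H2→d21:-→d22:-→d23:-→d24:H2  best=H2
  - 0.0.0.0/0 clear@0
  add 64.0.0.0/3 -> H2 at depth 3
  add 27.184.240.0/20 -> H2 at depth 20
  add 67.80.0.0/12 -> H1 at depth 12
  ? 66.197.232.148  path d0:-→d1:-→d2:-→d3:H2→d4:-→d5:-→d6:-→d7:-  best=H2

== LOOKUPS ==
["H1","H2","H0","H1","H2","H2","H2","H1","H2","H2","H2","H2"]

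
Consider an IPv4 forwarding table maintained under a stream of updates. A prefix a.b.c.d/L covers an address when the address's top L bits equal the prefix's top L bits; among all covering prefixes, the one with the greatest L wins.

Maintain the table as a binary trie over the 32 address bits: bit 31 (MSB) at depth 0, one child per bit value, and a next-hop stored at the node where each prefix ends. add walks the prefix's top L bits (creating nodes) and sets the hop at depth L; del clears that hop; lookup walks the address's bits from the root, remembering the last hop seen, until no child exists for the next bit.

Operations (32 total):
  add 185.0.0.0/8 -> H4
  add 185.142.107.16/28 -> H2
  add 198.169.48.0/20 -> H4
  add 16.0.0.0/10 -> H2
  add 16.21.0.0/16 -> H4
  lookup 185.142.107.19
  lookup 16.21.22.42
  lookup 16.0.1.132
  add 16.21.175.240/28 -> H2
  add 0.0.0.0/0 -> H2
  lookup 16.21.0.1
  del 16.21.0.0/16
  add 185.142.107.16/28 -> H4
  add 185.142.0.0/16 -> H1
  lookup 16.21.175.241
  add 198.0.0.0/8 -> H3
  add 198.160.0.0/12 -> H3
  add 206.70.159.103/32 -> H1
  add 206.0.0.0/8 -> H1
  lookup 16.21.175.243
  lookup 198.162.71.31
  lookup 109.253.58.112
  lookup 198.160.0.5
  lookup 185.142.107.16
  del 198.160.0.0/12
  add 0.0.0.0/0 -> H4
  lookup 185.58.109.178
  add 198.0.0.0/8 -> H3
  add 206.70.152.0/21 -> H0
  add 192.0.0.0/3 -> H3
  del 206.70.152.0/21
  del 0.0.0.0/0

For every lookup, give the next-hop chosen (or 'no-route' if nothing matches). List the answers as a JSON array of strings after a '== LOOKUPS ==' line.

Trace:
  add 185.0.0.0/8 -> H4 at depth 8
  add 185.142.107.16/28 -> H2 at depth 28
  add 198.169.48.0/20 -> H4 at depth 20
  add 16.0.0.0/10 -> H2 at depth 10
  add 16.21.0.0/16 -> H4 at depth 16
  ? 185.142.107.19  path d0:-→d1:-→d2:-→d3:-→d4:-→d5:-→d6:-→d7:-→d8:H4→d9:-→d10:-→d11:-→d12:-→d13:-→d14:-→d15:-→d16:-→d17:-→d18:-→d19:-→d20:-→d21:-→d22:-→d23:-→d24:-→d25:-→d26:-→d27:-→d28:H2  best=H2
  ? 16.21.22.42  path d0:-→d1:-→d2:-→d3:-→d4:-→d5:-→d6:-→d7:-→d8:-→d9:-→d10:H2→d11:-→d12:-→d13:-→d14:-→d15:-→d16:H4  best=H4
  ? 16.0.1.132  path d0:-→d1:-→d2:-→d3:-→d4:-→d5:-→d6:-→d7:-→d8:-→d9:-→d10:H2→d11:-  best=H2
  add 16.21.175.240/28 -> H2 at depth 28
  add 0.0.0.0/0 -> H2 at depth 0
  ? 16.21.0.1  path d0:H2→d1:-→d2:-→d3:-→d4:-→d5:-→d6:-→d7:-→d8:-→d9:-→d10:H2→d11:-→d12:-→d13:-→d14:-→d15:-→d16:H4  best=H4
  del 16.21.0.0/16 (clear depth 16)
  add 185.142.107.16/28 -> H4 at depth 28
  add 185.142.0.0/16 -> H1 at depth 16
  ? 16.21.175.241  path d0:H2→d1:-→d2:-→d3:-→d4:-→d5:-→d6:-→d7:-→d8:-→d9:-→d10:H2→d11:-→d12:-→d13:-→d14:-→d15:-→d16:-→d17:-→d18:-→d19:-→d20:-→d21:-→d22:-→d23:-→d24:-→d25:-→d26:-→d27:-→d28:H2  best=H2
  add 198.0.0.0/8 -> H3 at depth 8
  add 198.160.0.0/12 -> H3 at depth 12
  add 206.70.159.103/32 -> H1 at depth 32
  add 206.0.0.0/8 -> H1 at depth 8
  ? 16.21.175.243  path d0:H2→d1:-→d2:-→d3:-→d4:-→d5:-→d6:-→d7:-→d8:-→d9:-→d10:H2→d11:-→d12:-→d13:-→d14:-→d15:-→d16:-→d17:-→d18:-→d19:-→d20:-→d21:-→d22:-→d23:-→d24:-→d25:-→d26:-→d27:-→d28:H2  best=H2
  ? 198.162.71.31  path d0:H2→d1:-→d2:-→d3:-→d4:-→d5:-→d6:-→d7:-→d8:H3→d9:-→d10:-→d11:-→d12:H3  best=H3
  ? 109.253.58.112  path d0:H2→d1:-  best=H2
  ? 198.160.0.5  path d0:H2→d1:-→d2:-→d3:-→d4:-→d5:-→d6:-→d7:-→d8:H3→d9:-→d10:-→d11:-→d12:H3  best=H3
  ? 185.142.107.16  path d0:H2→d1:-→d2:-→d3:-→d4:-→d5:-→d6:-→d7:-→d8:H4→d9:-→d10:-→d11:-→d12:-→d13:-→d14:-→d15:-→d16:H1→d17:-→d18:-→d19:-→d20:-→d21:-→d22:-→d23:-→d24:-→d25:-→d26:-→d27:-→d28:H4  best=H4
  del 198.160.0.0/12 (clear depth 12)
  add 0.0.0.0/0 -> H4 at depth 0
  ? 185.58.109.178  path d0:H4→d1:-→d2:-→d3:-→d4:-→d5:-→d6:-→d7:-→d8:H4  best=H4
  add 198.0.0.0/8 -> H3 at depth 8
  add 206.70.152.0/21 -> H0 at depth 21
  add 192.0.0.0/3 -> H3 at depth 3
  del 206.70.152.0/21 (clear depth 21)
  del 0.0.0.0/0 (clear depth 0)

== LOOKUPS ==
["H2","H4","H2","H4","H2","H2","H3","H2","H3","H4","H4"]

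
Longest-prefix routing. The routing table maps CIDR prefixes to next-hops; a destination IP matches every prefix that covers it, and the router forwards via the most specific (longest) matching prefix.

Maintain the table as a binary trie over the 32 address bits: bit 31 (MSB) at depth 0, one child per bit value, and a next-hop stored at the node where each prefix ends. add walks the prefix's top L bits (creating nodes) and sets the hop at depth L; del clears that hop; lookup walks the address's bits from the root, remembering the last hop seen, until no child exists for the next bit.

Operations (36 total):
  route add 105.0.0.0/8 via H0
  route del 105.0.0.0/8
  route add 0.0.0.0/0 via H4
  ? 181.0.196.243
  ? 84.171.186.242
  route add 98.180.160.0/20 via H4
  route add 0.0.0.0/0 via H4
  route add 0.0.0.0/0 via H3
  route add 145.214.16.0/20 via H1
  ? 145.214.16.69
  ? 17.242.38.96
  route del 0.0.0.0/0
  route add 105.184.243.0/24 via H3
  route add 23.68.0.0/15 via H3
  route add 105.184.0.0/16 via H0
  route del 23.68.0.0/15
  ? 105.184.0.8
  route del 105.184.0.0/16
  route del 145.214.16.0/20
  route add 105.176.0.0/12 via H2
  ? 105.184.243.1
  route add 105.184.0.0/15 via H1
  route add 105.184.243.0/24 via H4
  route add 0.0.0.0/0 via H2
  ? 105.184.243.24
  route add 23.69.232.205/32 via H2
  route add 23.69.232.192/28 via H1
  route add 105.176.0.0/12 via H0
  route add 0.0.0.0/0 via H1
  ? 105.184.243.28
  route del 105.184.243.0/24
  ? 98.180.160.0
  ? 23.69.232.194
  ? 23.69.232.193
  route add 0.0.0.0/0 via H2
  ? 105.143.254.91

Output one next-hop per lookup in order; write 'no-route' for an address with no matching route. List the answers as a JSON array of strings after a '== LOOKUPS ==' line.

Trace:
  add 105.0.0.0/8 -> H0 at depth 8
  del 105.0.0.0/8 (clear depth 8)
  add 0.0.0.0/0 -> H4 at depth 0
  ? 181.0.196.243  path d0:H4  best=H4
  ? 84.171.186.242  path d0:H4→d1:-→d2:-  best=H4
  add 98.180.160.0/20 -> H4 at depth 20
  add 0.0.0.0/0 -> H4 at depth 0
  add 0.0.0.0/0 -> H3 at depth 0
  add 145.214.16.0/20 -> H1 at depth 20
  ? 145.214.16.69  path d0:H3→d1:-→d2:-→d3:-→d4:-→d5:-→d6:-→d7:-→d8:-→d9:-→d10:-→d11:-→d12:-→d13:-→d14:-→d15:-→d16:-→d17:-→d18:-→d19:-→d20:H1  best=H1
  ? 17.242.38.96  path d0:H3→d1:-  best=H3
  del 0.0.0.0/0 (clear depth 0)
  add 105.184.243.0/24 -> H3 at depth 24
  add 23.68.0.0/15 -> H3 at depth 15
  add 105.184.0.0/16 -> H0 at depth 16
  del 23.68.0.0/15 (clear depth 15)
  ? 105.184.0.8  path d0:-→d1:-→d2:-→d3:-→d4:-→d5:-→d6:-→d7:-→d8:-→d9:-→d10:-→d11:-→d12:-→d13:-→d14:-→d15:-→d16:H0  best=H0
  del 105.184.0.0/16 (clear depth 16)
  del 145.214.16.0/20 (clear depth 20)
  add 105.176.0.0/12 -> H2 at depth 12
  ? 105.184.243.1  path d0:-→d1:-→d2:-→d3:-→d4:-→d5:-→d6:-→d7:-→d8:-→d9:-→d10:-→d11:-→d12:H2→d13:-→d14:-→d15:-→d16:-→d17:-→d18:-→d19:-→d20:-→d21:-→d22:-→d23:-→d24:H3  best=H3
  add 105.184.0.0/15 -> H1 at depth 15
  add 105.184.243.0/24 -> H4 at depth 24
  add 0.0.0.0/0 -> H2 at depth 0
  ? 105.184.243.24  path d0:H2→d1:-→d2:-→d3:-→d4:-→d5:-→d6:-→d7:-→d8:-→d9:-→d10:-→d11:-→d12:H2→d13:-→d14:-→d15:H1→d16:-→d17:-→d18:-→d19:-→d20:-→d21:-→d22:-→d23:-→d24:H4  best=H4
  add 23.69.232.205/32 -> H2 at depth 32
  add 23.69.232.192/28 -> H1 at depth 28
  add 105.176.0.0/12 -> H0 at depth 12
  add 0.0.0.0/0 -> H1 at depth 0
  ? 105.184.243.28  path d0:H1→d1:-→d2:-→d3:-→d4:-→d5:-→d6:-→d7:-→d8:-→d9:-→d10:-→d11:-→d12:H0→d13:-→d14:-→d15:H1→d16:-→d17:-→d18:-→d19:-→d20:-→d21:-→d22:-→d23:-→d24:H4  best=H4
  del 105.184.243.0/24 (clear depth 24)
  ? 98.180.160.0  path d0:H1→d1:-→d2:-→d3:-→d4:-→d5:-→d6:-→d7:-→d8:-→d9:-→d10:-→d11:-→d12:-→d13:-→d14:-→d15:-→d16:-→d17:-→d18:-→d19:-→d20:H4  best=H4
  ? 23.69.232.194  path d0:H1→d1:-→d2:-→d3:-→d4:-→d5:-→d6:-→d7:-→d8:-→d9:-→d10:-→d11:-→d12:-→d13:-→d14:-→d15:-→d16:-→d17:-→d18:-→d19:-→d20:-→d21:-→d22:-→d23:-→d24:-→d25:-→d26:-→d27:-→d28:H1  best=H1
  ? 23.69.232.193  path d0:H1→d1:-→d2:-→d3:-→d4:-→d5:-→d6:-→d7:-→d8:-→d9:-→d10:-→d11:-→d12:-→d13:-→d14:-→d15:-→d16:-→d17:-→d18:-→d19:-→d20:-→d21:-→d22:-→d23:-→d24:-→d25:-→d26:-→d27:-→d28:H1  best=H1
  add 0.0.0.0/0 -> H2 at depth 0
  ? 105.143.254.91  path d0:H2→d1:-→d2:-→d3:-→d4:-→d5:-→d6:-→d7:-→d8:-→d9:-→d10:-  best=H2

== LOOKUPS ==
["H4","H4","H1","H3","H0","H3","H4","H4","H4","H1","H1","H2"]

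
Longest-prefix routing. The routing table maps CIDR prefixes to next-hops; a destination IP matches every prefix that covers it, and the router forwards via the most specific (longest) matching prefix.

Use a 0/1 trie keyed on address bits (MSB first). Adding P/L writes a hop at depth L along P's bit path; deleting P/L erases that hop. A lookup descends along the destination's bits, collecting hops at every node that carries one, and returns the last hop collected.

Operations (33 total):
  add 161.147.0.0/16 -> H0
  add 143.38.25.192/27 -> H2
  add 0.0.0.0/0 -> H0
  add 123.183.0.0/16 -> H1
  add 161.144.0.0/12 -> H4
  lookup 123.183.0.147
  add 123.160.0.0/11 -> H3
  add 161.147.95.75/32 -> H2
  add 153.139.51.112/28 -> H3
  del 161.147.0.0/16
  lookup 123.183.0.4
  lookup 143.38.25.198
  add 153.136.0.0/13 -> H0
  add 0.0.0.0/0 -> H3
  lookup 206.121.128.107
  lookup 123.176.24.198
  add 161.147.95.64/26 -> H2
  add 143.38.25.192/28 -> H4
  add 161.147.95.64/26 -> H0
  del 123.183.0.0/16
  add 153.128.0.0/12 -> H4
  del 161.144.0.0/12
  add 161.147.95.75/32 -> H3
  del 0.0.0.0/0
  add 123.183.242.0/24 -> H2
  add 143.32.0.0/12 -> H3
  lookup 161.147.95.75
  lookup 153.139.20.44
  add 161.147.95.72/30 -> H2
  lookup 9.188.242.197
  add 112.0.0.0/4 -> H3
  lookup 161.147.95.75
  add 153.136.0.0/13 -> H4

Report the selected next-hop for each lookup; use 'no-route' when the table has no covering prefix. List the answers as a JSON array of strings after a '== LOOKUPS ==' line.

Apply in order:
  + 161.147.0.0/16 (H0) depth=16
  + 143.38.25.192/27 (H2) depth=27
  + 0.0.0.0/0 (H0) depth=0
  + 123.183.0.0/16 (H1) depth=16
  + 161.144.0.0/12 (H4) depth=12
  ? 123.183.0.147  path d0:H0→d1:-→d2:-→d3:-→d4:-→d5:-→d6:-→d7:-→d8:-→d9:-→d10:-→d11:-→d12:-→d13:-→d14:-→d15:-→d16:H1  best=H1
  + 123.160.0.0/11 (H3) depth=11
  + 161.147.95.75/32 (H2) depth=32
  + 153.139.51.112/28 (H3) depth=28
  del 161.147.0.0/16 (clear depth 16)
  ? 123.183.0.4  path d0:H0→d1:-→d2:-→d3:-→d4:-→d5:-→d6:-→d7:-→d8:-→d9:-→d10:-→d11:H3→d12:-→d13:-→d14:-→d15:-→d16:H1  best=H1
  ? 143.38.25.198  path d0:H0→d1:-→d2:-→d3:-→d4:-→d5:-→d6:-→d7:-→d8:-→d9:-→d10:-→d11:-→d12:-→d13:-→d14:-→d15:-→d16:-→d17:-→d18:-→d19:-→d20:-→d21:-→d22:-→d23:-→d24:-→d25:-→d26:-→d27:H2  best=H2
  + 153.136.0.0/13 (H0) depth=13
  + 0.0.0.0/0 (H3) depth=0
  ? 206.121.128.107  path d0:H3→d1:-  best=H3
  ? 123.176.24.198  path d0:H3→d1:-→d2:-→d3:-→d4:-→d5:-→d6:-→d7:-→d8:-→d9:-→d10:-→d11:H3→d12:-→d13:-  best=H3
  + 161.147.95.64/26 (H2) depth=26
  + 143.38.25.192/28 (H4) depth=28
  + 161.147.95.64/26 (H0) depth=26
  del 123.183.0.0/16 (clear depth 16)
  + 153.128.0.0/12 (H4) depth=12
  del 161.144.0.0/12 (clear depth 12)
  + 161.147.95.75/32 (H3) depth=32
  del 0.0.0.0/0 (clear depth 0)
  + 123.183.242.0/24 (H2) depth=24
  + 143.32.0.0/12 (H3) depth=12
  ? 161.147.95.75  path d0:-→d1:-→d2:-→d3:-→d4:-→d5:-→d6:-→d7:-→d8:-→d9:-→d10:-→d11:-→d12:-→d13:-→d14:-→d15:-→d16:-→d17:-→d18:-→d19:-→d20:-→d21:-→d22:-→d23:-→d24:-→d25:-→d26:H0→d27:-→d28:-→d29:-→d30:-→d31:-→d32:H3  best=H3
  ? 153.139.20.44  path d0:-→d1:-→d2:-→d3:-→d4:-→d5:-→d6:-→d7:-→d8:-→d9:-→d10:-→d11:-→d12:H4→d13:H0→d14:-→d15:-→d16:-→d17:-→d18:-  best=H0
  + 161.147.95.72/30 (H2) depth=30
  ? 9.188.242.197  path d0:-→d1:-  best=no-route
  + 112.0.0.0/4 (H3) depth=4
  ? 161.147.95.75  path d0:-→d1:-→d2:-→d3:-→d4:-→d5:-→d6:-→d7:-→d8:-→d9:-→d10:-→d11:-→d12:-→d13:-→d14:-→d15:-→d16:-→d17:-→d18:-→d19:-→d20:-→d21:-→d22:-→d23:-→d24:-→d25:-→d26:H0→d27:-→d28:-→d29:-→d30:H2→d31:-→d32:H3  best=H3
  + 153.136.0.0/13 (H4) depth=13

== LOOKUPS ==
["H1","H1","H2","H3","H3","H3","H0","no-route","H3"]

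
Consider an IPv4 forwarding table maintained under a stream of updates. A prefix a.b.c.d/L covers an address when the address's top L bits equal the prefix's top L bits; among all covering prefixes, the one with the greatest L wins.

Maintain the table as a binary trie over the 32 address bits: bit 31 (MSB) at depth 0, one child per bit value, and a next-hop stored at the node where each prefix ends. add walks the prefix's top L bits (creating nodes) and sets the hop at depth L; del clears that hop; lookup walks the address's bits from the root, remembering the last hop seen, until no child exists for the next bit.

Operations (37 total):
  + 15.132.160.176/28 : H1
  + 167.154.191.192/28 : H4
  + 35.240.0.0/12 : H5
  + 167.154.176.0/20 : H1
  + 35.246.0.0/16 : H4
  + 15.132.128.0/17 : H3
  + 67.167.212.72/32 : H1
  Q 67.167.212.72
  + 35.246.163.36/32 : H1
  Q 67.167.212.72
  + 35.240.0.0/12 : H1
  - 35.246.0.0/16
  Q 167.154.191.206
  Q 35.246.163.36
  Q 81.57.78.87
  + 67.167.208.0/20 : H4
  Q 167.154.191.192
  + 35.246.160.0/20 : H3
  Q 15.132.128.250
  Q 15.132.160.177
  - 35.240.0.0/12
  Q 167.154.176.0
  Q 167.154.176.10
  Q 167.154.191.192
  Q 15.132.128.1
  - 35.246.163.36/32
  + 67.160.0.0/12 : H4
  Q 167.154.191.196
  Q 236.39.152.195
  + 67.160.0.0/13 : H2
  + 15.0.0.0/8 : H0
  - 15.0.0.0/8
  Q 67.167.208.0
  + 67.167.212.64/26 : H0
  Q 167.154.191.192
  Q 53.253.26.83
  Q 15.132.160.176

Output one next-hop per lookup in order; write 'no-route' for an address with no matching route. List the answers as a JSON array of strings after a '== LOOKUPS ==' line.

Apply in order:
  add 15.132.160.176/28 -> H1 at depth 28
  add 167.154.191.192/28 -> H4 at depth 28
  add 35.240.0.0/12 -> H5 at depth 12
  add 167.154.176.0/20 -> H1 at depth 20
  add 35.246.0.0/16 -> H4 at depth 16
  add 15.132.128.0/17 -> H3 at depth 17
  add 67.167.212.72/32 -> H1 at depth 32
  ? 67.167.212.72  path d0:-→d1:-→d2:-→d3:-→d4:-→d5:-→d6:-→d7:-→d8:-→d9:-→d10:-→d11:-→d12:-→d13:-→d14:-→d15:-→d16:-→d17:-→d18:-→d19:-→d20:-→d21:-→d22:-→d23:-→d24:-→d25:-→d26:-→d27:-→d28:-→d29:-→d30:-→d31:-→d32:H1  best=H1
  add 35.246.163.36/32 -> H1 at depth 32
  ? 67.167.212.72  path d0:-→d1:-→d2:-→d3:-→d4:-→d5:-→d6:-→d7:-→d8:-→d9:-→d10:-→d11:-→d12:-→d13:-→d14:-→d15:-→d16:-→d17:-→d18:-→d19:-→d20:-→d21:-→d22:-→d23:-→d24:-→d25:-→d26:-→d27:-→d28:-→d29:-→d30:-→d31:-→d32:H1  best=H1
  add 35.240.0.0/12 -> H1 at depth 12
  del 35.246.0.0/16 (clear depth 16)
  ? 167.154.191.206  path d0:-→d1:-→d2:-→d3:-→d4:-→d5:-→d6:-→d7:-→d8:-→d9:-→d10:-→d11:-→d12:-→d13:-→d14:-→d15:-→d16:-→d17:-→d18:-→d19:-→d20:H1→d21:-→d22:-→d23:-→d24:-→d25:-→d26:-→d27:-→d28:H4  best=H4
  ? 35.246.163.36  path d0:-→d1:-→d2:-→d3:-→d4:-→d5:-→d6:-→d7:-→d8:-→d9:-→d10:-→d11:-→d12:H1→d13:-→d14:-→d15:-→d16:-→d17:-→d18:-→d19:-→d20:-→d21:-→d22:-→d23:-→d24:-→d25:-→d26:-→d27:-→d28:-→d29:-→d30:-→d31:-→d32:H1  best=H1
  ? 81.57.78.87  path d0:-→d1:-→d2:-→d3:-  best=no-route
  add 67.167.208.0/20 -> H4 at depth 20
  ? 167.154.191.192  path d0:-→d1:-→d2:-→d3:-→d4:-→d5:-→d6:-→d7:-→d8:-→d9:-→d10:-→d11:-→d12:-→d13:-→d14:-→d15:-→d16:-→d17:-→d18:-→d19:-→d20:H1→d21:-→d22:-→d23:-→d24:-→d25:-→d26:-→d27:-→d28:H4  best=H4
  add 35.246.160.0/20 -> H3 at depth 20
  ? 15.132.128.250  path d0:-→d1:-→d2:-→d3:-→d4:-→d5:-→d6:-→d7:-→d8:-→d9:-→d10:-→d11:-→d12:-→d13:-→d14:-→d15:-→d16:-→d17:H3→d18:-  best=H3
  ? 15.132.160.177  path d0:-→d1:-→d2:-→d3:-→d4:-→d5:-→d6:-→d7:-→d8:-→d9:-→d10:-→d11:-→d12:-→d13:-→d14:-→d15:-→d16:-→d17:H3→d18:-→d19:-→d20:-→d21:-→d22:-→d23:-→d24:-→d25:-→d26:-→d27:-→d28:H1  best=H1
  del 35.240.0.0/12 (clear depth 12)
  ? 167.154.176.0  path d0:-→d1:-→d2:-→d3:-→d4:-→d5:-→d6:-→d7:-→d8:-→d9:-→d10:-→d11:-→d12:-→d13:-→d14:-→d15:-→d16:-→d17:-→d18:-→d19:-→d20:H1  best=H1
  ? 167.154.176.10  path d0:-→d1:-→d2:-→d3:-→d4:-→d5:-→d6:-→d7:-→d8:-→d9:-→d10:-→d11:-→d12:-→d13:-→d14:-→d15:-→d16:-→d17:-→d18:-→d19:-→d20:H1  best=H1
  ? 167.154.191.192  path d0:-→d1:-→d2:-→d3:-→d4:-→d5:-→d6:-→d7:-→d8:-→d9:-→d10:-→d11:-→d12:-→d13:-→d14:-→d15:-→d16:-→d17:-→d18:-→d19:-→d20:H1→d21:-→d22:-→d23:-→d24:-→d25:-→d26:-→d27:-→d28:H4  best=H4
  ? 15.132.128.1  path d0:-→d1:-→d2:-→d3:-→d4:-→d5:-→d6:-→d7:-→d8:-→d9:-→d10:-→d11:-→d12:-→d13:-→d14:-→d15:-→d16:-→d17:H3→d18:-  best=H3
  del 35.246.163.36/32 (clear depth 32)
  add 67.160.0.0/12 -> H4 at depth 12
  ? 167.154.191.196  path d0:-→d1:-→d2:-→d3:-→d4:-→d5:-→d6:-→d7:-→d8:-→d9:-→d10:-→d11:-→d12:-→d13:-→d14:-→d15:-→d16:-→d17:-→d18:-→d19:-→d20:H1→d21:-→d22:-→d23:-→d24:-→d25:-→d26:-→d27:-→d28:H4  best=H4
  ? 236.39.152.195  path d0:-→d1:-  best=no-route
  add 67.160.0.0/13 -> H2 at depth 13
  add 15.0.0.0/8 -> H0 at depth 8
  del 15.0.0.0/8 (clear depth 8)
  ? 67.167.208.0  path d0:-→d1:-→d2:-→d3:-→d4:-→d5:-→d6:-→d7:-→d8:-→d9:-→d10:-→d11:-→d12:H4→d13:H2→d14:-→d15:-→d16:-→d17:-→d18:-→d19:-→d20:H4→d21:-  best=H4
  add 67.167.212.64/26 -> H0 at depth 26
  ? 167.154.191.192  path d0:-→d1:-→d2:-→d3:-→d4:-→d5:-→d6:-→d7:-→d8:-→d9:-→d10:-→d11:-→d12:-→d13:-→d14:-→d15:-→d16:-→d17:-→d18:-→d19:-→d20:H1→d21:-→d22:-→d23:-→d24:-→d25:-→d26:-→d27:-→d28:H4  best=H4
  ? 53.253.26.83  path d0:-→d1:-→d2:-→d3:-  best=no-route
  ? 15.132.160.176  path d0:-→d1:-→d2:-→d3:-→d4:-→d5:-→d6:-→d7:-→d8:-→d9:-→d10:-→d11:-→d12:-→d13:-→d14:-→d15:-→d16:-→d17:H3→d18:-→d19:-→d20:-→d21:-→d22:-→d23:-→d24:-→d25:-→d26:-→d27:-→d28:H1  best=H1

== LOOKUPS ==
["H1","H1","H4","H1","no-route","H4","H3","H1","H1","H1","H4","H3","H4","no-route","H4","H4","no-route","H1"]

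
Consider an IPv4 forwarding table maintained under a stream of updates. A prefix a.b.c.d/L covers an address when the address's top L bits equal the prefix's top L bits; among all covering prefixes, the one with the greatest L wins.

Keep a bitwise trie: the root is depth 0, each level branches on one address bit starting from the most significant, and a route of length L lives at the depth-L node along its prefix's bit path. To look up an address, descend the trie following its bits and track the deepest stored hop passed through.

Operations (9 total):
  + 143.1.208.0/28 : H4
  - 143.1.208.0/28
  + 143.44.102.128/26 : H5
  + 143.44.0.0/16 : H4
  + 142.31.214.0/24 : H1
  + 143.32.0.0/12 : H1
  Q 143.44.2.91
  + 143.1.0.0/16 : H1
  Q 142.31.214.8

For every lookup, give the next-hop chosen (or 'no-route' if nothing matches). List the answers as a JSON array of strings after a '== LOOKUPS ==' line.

Trace:
  add 143.1.208.0/28 -> H4 at depth 28
  - 143.1.208.0/28 clear@28
  add 143.44.102.128/26 -> H5 at depth 26
  add 143.44.0.0/16 -> H4 at depth 16
  add 142.31.214.0/24 -> H1 at depth 24
  add 143.32.0.0/12 -> H1 at depth 12
  Q 143.44.2.91: descend 10001111001011000 ; hops seen [H1,H4] ; pick H4
  add 143.1.0.0/16 -> H1 at depth 16
  Q 142.31.214.8: descend 100011100001111111010110 ; hops seen [H1] ; pick H1

== LOOKUPS ==
["H4","H1"]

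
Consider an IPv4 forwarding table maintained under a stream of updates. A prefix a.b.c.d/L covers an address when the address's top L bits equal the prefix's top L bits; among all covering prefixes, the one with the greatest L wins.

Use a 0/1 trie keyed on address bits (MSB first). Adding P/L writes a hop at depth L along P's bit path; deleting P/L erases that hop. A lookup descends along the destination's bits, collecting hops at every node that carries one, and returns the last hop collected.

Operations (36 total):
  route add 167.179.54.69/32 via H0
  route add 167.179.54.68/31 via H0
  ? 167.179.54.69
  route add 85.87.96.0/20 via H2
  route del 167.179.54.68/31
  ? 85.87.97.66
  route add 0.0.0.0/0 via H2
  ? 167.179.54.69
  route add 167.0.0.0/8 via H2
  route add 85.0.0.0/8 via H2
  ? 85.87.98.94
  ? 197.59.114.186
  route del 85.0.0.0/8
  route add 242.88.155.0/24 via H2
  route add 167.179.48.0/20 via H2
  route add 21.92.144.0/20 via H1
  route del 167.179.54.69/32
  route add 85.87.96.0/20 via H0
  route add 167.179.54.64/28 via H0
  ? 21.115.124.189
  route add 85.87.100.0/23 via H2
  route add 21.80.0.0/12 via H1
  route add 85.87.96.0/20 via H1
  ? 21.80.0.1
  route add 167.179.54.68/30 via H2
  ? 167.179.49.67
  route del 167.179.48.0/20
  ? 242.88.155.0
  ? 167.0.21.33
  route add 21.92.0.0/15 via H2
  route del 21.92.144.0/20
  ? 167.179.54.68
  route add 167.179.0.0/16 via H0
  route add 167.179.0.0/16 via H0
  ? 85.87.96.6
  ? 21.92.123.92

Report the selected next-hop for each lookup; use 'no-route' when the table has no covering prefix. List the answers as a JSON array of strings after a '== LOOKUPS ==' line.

Apply in order:
  + 167.179.54.69/32 (H0) depth=32
  + 167.179.54.68/31 (H0) depth=31
  Q 167.179.54.69: descend 10100111101100110011011001000101 ; hops seen [H0,H0] ; pick H0
  + 85.87.96.0/20 (H2) depth=20
  - 167.179.54.68/31 clear@31
  Q 85.87.97.66: descend 01010101010101110110 ; hops seen [H2] ; pick H2
  + 0.0.0.0/0 (H2) depth=0
  Q 167.179.54.69: descend 10100111101100110011011001000101 ; hops seen [H2,H0] ; pick H0
  + 167.0.0.0/8 (H2) depth=8
  + 85.0.0.0/8 (H2) depth=8
  Q 85.87.98.94: descend 01010101010101110110 ; hops seen [H2,H2,H2] ; pick H2
  Q 197.59.114.186: descend 1 ; hops seen [H2] ; pick H2
  - 85.0.0.0/8 clear@8
  + 242.88.155.0/24 (H2) depth=24
  + 167.179.48.0/20 (H2) depth=20
  + 21.92.144.0/20 (H1) depth=20
  - 167.179.54.69/32 clear@32
  + 85.87.96.0/20 (H0) depth=20
  + 167.179.54.64/28 (H0) depth=28
  Q 21.115.124.189: descend 0001010101 ; hops seen [H2] ; pick H2
  + 85.87.100.0/23 (H2) depth=23
  + 21.80.0.0/12 (H1) depth=12
  + 85.87.96.0/20 (H1) depth=20
  Q 21.80.0.1: descend 000101010101 ; hops seen [H2,H1] ; pick H1
  + 167.179.54.68/30 (H2) depth=30
  Q 167.179.49.67: descend 101001111011001100110 ; hops seen [H2,H2,H2] ; pick H2
  - 167.179.48.0/20 clear@20
  Q 242.88.155.0: descend 111100100101100010011011 ; hops seen [H2,H2] ; pick H2
  Q 167.0.21.33: descend 10100111 ; hops seen [H2,H2] ; pick H2
  + 21.92.0.0/15 (H2) depth=15
  - 21.92.144.0/20 clear@20
  Q 167.179.54.68: descend 1010011110110011001101100100010 ; hops seen [H2,H2,H0,H2] ; pick H2
  + 167.179.0.0/16 (H0) depth=16
  + 167.179.0.0/16 (H0) depth=16
  Q 85.87.96.6: descend 010101010101011101100 ; hops seen [H2,H1] ; pick H1
  Q 21.92.123.92: descend 0001010101011100 ; hops seen [H2,H1,H2] ; pick H2

== LOOKUPS ==
["H0","H2","H0","H2","H2","H2","H1","H2","H2","H2","H2","H1","H2"]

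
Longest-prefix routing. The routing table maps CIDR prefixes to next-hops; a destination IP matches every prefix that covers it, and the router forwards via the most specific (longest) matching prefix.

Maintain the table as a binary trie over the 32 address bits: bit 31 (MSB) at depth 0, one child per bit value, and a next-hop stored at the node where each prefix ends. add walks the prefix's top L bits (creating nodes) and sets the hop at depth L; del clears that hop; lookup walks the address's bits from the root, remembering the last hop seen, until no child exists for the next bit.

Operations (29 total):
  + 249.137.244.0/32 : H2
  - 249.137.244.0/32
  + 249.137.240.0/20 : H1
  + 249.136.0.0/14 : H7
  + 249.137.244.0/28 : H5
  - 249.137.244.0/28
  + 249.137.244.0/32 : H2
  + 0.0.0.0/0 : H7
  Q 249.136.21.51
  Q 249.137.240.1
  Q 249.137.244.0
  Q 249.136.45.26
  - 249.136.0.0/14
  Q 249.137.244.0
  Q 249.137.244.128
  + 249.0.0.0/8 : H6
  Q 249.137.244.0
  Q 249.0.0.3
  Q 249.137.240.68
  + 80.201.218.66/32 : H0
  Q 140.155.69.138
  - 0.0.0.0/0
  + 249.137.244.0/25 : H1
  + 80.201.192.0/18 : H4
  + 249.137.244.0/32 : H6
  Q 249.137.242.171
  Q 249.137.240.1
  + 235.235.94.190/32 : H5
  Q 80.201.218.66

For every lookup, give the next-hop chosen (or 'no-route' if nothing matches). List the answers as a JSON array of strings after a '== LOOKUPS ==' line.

Process each operation:
  add 249.137.244.0/32 -> H2 at depth 32
  - 249.137.244.0/32 clear@32
  add 249.137.240.0/20 -> H1 at depth 20
  add 249.136.0.0/14 -> H7 at depth 14
  add 249.137.244.0/28 -> H5 at depth 28
  - 249.137.244.0/28 clear@28
  add 249.137.244.0/32 -> H2 at depth 32
  add 0.0.0.0/0 -> H7 at depth 0
  ? 249.136.21.51  path d0:H7→d1:-→d2:-→d3:-→d4:-→d5:-→d6:-→d7:-→d8:-→d9:-→d10:-→d11:-→d12:-→d13:-→d14:H7→d15:-  best=H7
  ? 249.137.240.1  path d0:H7→d1:-→d2:-→d3:-→d4:-→d5:-→d6:-→d7:-→d8:-→d9:-→d10:-→d11:-→d12:-→d13:-→d14:H7→d15:-→d16:-→d17:-→d18:-→d19:-→d20:H1→d21:-  best=H1
  ? 249.137.244.0  path d0:H7→d1:-→d2:-→d3:-→d4:-→d5:-→d6:-→d7:-→d8:-→d9:-→d10:-→d11:-→d12:-→d13:-→d14:H7→d15:-→d16:-→d17:-→d18:-→d19:-→d20:H1→d21:-→d22:-→d23:-→d24:-→d25:-→d26:-→d27:-→d28:-→d29:-→d30:-→d31:-→d32:H2  best=H2
  ? 249.136.45.26  path d0:H7→d1:-→d2:-→d3:-→d4:-→d5:-→d6:-→d7:-→d8:-→d9:-→d10:-→d11:-→d12:-→d13:-→d14:H7→d15:-  best=H7
  - 249.136.0.0/14 clear@14
  ? 249.137.244.0  path d0:H7→d1:-→d2:-→d3:-→d4:-→d5:-→d6:-→d7:-→d8:-→d9:-→d10:-→d11:-→d12:-→d13:-→d14:-→d15:-→d16:-→d17:-→d18:-→d19:-→d20:H1→d21:-→d22:-→d23:-→d24:-→d25:-→d26:-→d27:-→d28:-→d29:-→d30:-→d31:-→d32:H2  best=H2
  ? 249.137.244.128  path d0:H7→d1:-→d2:-→d3:-→d4:-→d5:-→d6:-→d7:-→d8:-→d9:-→d10:-→d11:-→d12:-→d13:-→d14:-→d15:-→d16:-→d17:-→d18:-→d19:-→d20:H1→d21:-→d22:-→d23:-→d24:-  best=H1
  add 249.0.0.0/8 -> H6 at depth 8
  ? 249.137.244.0  path d0:H7→d1:-→d2:-→d3:-→d4:-→d5:-→d6:-→d7:-→d8:H6→d9:-→d10:-→d11:-→d12:-→d13:-→d14:-→d15:-→d16:-→d17:-→d18:-→d19:-→d20:H1→d21:-→d22:-→d23:-→d24:-→d25:-→d26:-→d27:-→d28:-→d29:-→d30:-→d31:-→d32:H2  best=H2
  ? 249.0.0.3  path d0:H7→d1:-→d2:-→d3:-→d4:-→d5:-→d6:-→d7:-→d8:H6  best=H6
  ? 249.137.240.68  path d0:H7→d1:-→d2:-→d3:-→d4:-→d5:-→d6:-→d7:-→d8:H6→d9:-→d10:-→d11:-→d12:-→d13:-→d14:-→d15:-→d16:-→d17:-→d18:-→d19:-→d20:H1→d21:-  best=H1
  add 80.201.218.66/32 -> H0 at depth 32
  ? 140.155.69.138  path d0:H7→d1:-  best=H7
  - 0.0.0.0/0 clear@0
  add 249.137.244.0/25 -> H1 at depth 25
  add 80.201.192.0/18 -> H4 at depth 18
  add 249.137.244.0/32 -> H6 at depth 32
  ? 249.137.242.171  path d0:-→d1:-→d2:-→d3:-→d4:-→d5:-→d6:-→d7:-→d8:H6→d9:-→d10:-→d11:-→d12:-→d13:-→d14:-→d15:-→d16:-→d17:-→d18:-→d19:-→d20:H1→d21:-  best=H1
  ? 249.137.240.1  path d0:-→d1:-→d2:-→d3:-→d4:-→d5:-→d6:-→d7:-→d8:H6→d9:-→d10:-→d11:-→d12:-→d13:-→d14:-→d15:-→d16:-→d17:-→d18:-→d19:-→d20:H1→d21:-  best=H1
  add 235.235.94.190/32 -> H5 at depth 32
  ? 80.201.218.66  path d0:-→d1:-→d2:-→d3:-→d4:-→d5:-→d6:-→d7:-→d8:-→d9:-→d10:-→d11:-→d12:-→d13:-→d14:-→d15:-→d16:-→d17:-→d18:H4→d19:-→d20:-→d21:-→d22:-→d23:-→d24:-→d25:-→d26:-→d27:-→d28:-→d29:-→d30:-→d31:-→d32:H0  best=H0

== LOOKUPS ==
["H7","H1","H2","H7","H2","H1","H2","H6","H1","H7","H1","H1","H0"]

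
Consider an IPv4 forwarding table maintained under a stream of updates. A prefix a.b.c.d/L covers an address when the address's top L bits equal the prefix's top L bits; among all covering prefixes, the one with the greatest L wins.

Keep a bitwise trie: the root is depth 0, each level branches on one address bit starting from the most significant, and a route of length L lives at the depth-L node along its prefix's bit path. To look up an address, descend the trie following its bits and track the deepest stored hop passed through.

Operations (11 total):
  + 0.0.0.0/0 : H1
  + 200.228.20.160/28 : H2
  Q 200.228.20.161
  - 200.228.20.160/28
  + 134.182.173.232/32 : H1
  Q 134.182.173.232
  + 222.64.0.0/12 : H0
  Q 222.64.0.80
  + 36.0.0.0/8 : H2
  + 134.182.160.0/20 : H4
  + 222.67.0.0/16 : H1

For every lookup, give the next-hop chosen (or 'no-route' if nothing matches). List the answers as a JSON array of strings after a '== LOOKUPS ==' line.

Apply in order:
  + 0.0.0.0/0 (H1) depth=0
  + 200.228.20.160/28 (H2) depth=28
  Q 200.228.20.161: descend 1100100011100100000101001010 ; hops seen [H1,H2] ; pick H2
  del 200.228.20.160/28 (clear depth 28)
  + 134.182.173.232/32 (H1) depth=32
  Q 134.182.173.232: descend 10000110101101101010110111101000 ; hops seen [H1,H1] ; pick H1
  + 222.64.0.0/12 (H0) depth=12
  Q 222.64.0.80: descend 110111100100 ; hops seen [H1,H0] ; pick H0
  + 36.0.0.0/8 (H2) depth=8
  + 134.182.160.0/20 (H4) depth=20
  + 222.67.0.0/16 (H1) depth=16

== LOOKUPS ==
["H2","H1","H0"]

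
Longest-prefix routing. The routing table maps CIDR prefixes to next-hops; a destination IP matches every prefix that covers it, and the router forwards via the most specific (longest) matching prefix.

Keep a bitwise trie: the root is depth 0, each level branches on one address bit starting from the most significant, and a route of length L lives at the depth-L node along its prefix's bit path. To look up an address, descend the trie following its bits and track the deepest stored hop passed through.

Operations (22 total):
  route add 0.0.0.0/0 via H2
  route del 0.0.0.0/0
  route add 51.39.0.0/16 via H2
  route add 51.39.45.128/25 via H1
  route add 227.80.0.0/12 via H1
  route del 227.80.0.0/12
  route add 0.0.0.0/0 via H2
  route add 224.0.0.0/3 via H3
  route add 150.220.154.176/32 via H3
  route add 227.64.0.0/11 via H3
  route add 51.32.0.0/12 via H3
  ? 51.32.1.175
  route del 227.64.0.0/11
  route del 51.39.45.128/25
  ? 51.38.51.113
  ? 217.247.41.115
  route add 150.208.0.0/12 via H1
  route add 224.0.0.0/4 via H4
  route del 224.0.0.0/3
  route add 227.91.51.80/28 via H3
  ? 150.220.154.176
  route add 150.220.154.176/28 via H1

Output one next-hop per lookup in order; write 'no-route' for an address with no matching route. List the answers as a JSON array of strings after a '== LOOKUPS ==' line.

Apply in order:
  add 0.0.0.0/0 -> H2 at depth 0
  del 0.0.0.0/0 (clear depth 0)
  add 51.39.0.0/16 -> H2 at depth 16
  add 51.39.45.128/25 -> H1 at depth 25
  add 227.80.0.0/12 -> H1 at depth 12
  del 227.80.0.0/12 (clear depth 12)
  add 0.0.0.0/0 -> H2 at depth 0
  add 224.0.0.0/3 -> H3 at depth 3
  add 150.220.154.176/32 -> H3 at depth 32
  add 227.64.0.0/11 -> H3 at depth 11
  add 51.32.0.0/12 -> H3 at depth 12
  ? 51.32.1.175  path d0:H2→d1:-→d2:-→d3:-→d4:-→d5:-→d6:-→d7:-→d8:-→d9:-→d10:-→d11:-→d12:H3→d13:-  best=H3
  del 227.64.0.0/11 (clear depth 11)
  del 51.39.45.128/25 (clear depth 25)
  ? 51.38.51.113  path d0:H2→d1:-→d2:-→d3:-→d4:-→d5:-→d6:-→d7:-→d8:-→d9:-→d10:-→d11:-→d12:H3→d13:-→d14:-→d15:-  best=H3
  ? 217.247.41.115  path d0:H2→d1:-→d2:-  best=H2
  add 150.208.0.0/12 -> H1 at depth 12
  add 224.0.0.0/4 -> H4 at depth 4
  del 224.0.0.0/3 (clear depth 3)
  add 227.91.51.80/28 -> H3 at depth 28
  ? 150.220.154.176  path d0:H2→d1:-→d2:-→d3:-→d4:-→d5:-→d6:-→d7:-→d8:-→d9:-→d10:-→d11:-→d12:H1→d13:-→d14:-→d15:-→d16:-→d17:-→d18:-→d19:-→d20:-→d21:-→d22:-→d23:-→d24:-→d25:-→d26:-→d27:-→d28:-→d29:-→d30:-→d31:-→d32:H3  best=H3
  add 150.220.154.176/28 -> H1 at depth 28

== LOOKUPS ==
["H3","H3","H2","H3"]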